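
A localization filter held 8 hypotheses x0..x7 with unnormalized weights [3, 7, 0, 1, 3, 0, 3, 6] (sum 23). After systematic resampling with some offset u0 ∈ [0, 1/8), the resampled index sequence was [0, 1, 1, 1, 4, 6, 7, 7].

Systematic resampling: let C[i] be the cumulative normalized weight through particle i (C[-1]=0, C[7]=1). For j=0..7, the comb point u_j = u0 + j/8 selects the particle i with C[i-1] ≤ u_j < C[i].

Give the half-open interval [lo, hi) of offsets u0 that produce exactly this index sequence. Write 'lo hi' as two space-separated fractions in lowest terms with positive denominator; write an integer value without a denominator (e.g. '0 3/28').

1/184 11/184

C = [3/23, 10/23, 10/23, 11/23, 14/23, 14/23, 17/23, 1]
j=0 picked index 0: u0 ∈ [0, 3/23)
j=1 picked index 1: u0 ∈ [1/184, 57/184)
j=2 picked index 1: u0 ∈ [-11/92, 17/92)
j=3 picked index 1: u0 ∈ [-45/184, 11/184)
j=4 picked index 4: u0 ∈ [-1/46, 5/46)
j=5 picked index 6: u0 ∈ [-3/184, 21/184)
j=6 picked index 7: u0 ∈ [-1/92, 1/4)
j=7 picked index 7: u0 ∈ [-25/184, 1/8)
intersection: [1/184, 11/184)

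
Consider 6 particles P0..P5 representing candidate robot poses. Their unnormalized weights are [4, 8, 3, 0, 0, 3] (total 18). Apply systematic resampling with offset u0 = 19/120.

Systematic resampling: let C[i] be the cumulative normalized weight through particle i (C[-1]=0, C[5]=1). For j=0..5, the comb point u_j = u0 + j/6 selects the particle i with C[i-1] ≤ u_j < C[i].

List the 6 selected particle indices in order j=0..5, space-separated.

C = [2/9, 2/3, 5/6, 5/6, 5/6, 1]
j=0: u_0=19/120 ∈ [0, 2/9) → index 0
j=1: u_1=13/40 ∈ [2/9, 2/3) → index 1
j=2: u_2=59/120 ∈ [2/9, 2/3) → index 1
j=3: u_3=79/120 ∈ [2/9, 2/3) → index 1
j=4: u_4=33/40 ∈ [2/3, 5/6) → index 2
j=5: u_5=119/120 ∈ [5/6, 1) → index 5

0 1 1 1 2 5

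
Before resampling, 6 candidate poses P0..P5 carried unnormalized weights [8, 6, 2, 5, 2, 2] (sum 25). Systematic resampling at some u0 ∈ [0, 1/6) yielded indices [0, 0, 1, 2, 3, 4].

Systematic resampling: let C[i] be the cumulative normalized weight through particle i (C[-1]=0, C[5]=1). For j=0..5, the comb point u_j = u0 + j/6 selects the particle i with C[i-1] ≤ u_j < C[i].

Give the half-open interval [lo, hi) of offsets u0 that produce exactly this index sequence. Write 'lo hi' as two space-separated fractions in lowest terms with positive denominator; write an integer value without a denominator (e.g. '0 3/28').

3/50 13/150

C = [8/25, 14/25, 16/25, 21/25, 23/25, 1]
j=0 picked index 0: u0 ∈ [0, 8/25)
j=1 picked index 0: u0 ∈ [-1/6, 23/150)
j=2 picked index 1: u0 ∈ [-1/75, 17/75)
j=3 picked index 2: u0 ∈ [3/50, 7/50)
j=4 picked index 3: u0 ∈ [-2/75, 13/75)
j=5 picked index 4: u0 ∈ [1/150, 13/150)
intersection: [3/50, 13/150)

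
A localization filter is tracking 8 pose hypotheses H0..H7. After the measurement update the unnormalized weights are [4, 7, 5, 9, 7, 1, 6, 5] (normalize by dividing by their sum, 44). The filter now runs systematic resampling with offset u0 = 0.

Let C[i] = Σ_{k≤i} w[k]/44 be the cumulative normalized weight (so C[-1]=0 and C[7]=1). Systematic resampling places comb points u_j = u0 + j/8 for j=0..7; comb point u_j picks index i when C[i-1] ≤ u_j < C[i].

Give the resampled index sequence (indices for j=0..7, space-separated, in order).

C = [1/11, 1/4, 4/11, 25/44, 8/11, 3/4, 39/44, 1]
j=0: u_0=0 ∈ [0, 1/11) → index 0
j=1: u_1=1/8 ∈ [1/11, 1/4) → index 1
j=2: u_2=1/4 ∈ [1/4, 4/11) → index 2
j=3: u_3=3/8 ∈ [4/11, 25/44) → index 3
j=4: u_4=1/2 ∈ [4/11, 25/44) → index 3
j=5: u_5=5/8 ∈ [25/44, 8/11) → index 4
j=6: u_6=3/4 ∈ [3/4, 39/44) → index 6
j=7: u_7=7/8 ∈ [3/4, 39/44) → index 6

0 1 2 3 3 4 6 6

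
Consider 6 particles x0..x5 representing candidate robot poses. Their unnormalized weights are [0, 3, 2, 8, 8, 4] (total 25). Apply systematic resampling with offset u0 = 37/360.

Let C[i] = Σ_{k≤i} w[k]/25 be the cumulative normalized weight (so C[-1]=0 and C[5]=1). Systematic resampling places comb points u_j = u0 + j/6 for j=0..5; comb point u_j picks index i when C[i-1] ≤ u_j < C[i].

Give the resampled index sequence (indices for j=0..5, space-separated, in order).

C = [0, 3/25, 1/5, 13/25, 21/25, 1]
j=0: u_0=37/360 ∈ [0, 3/25) → index 1
j=1: u_1=97/360 ∈ [1/5, 13/25) → index 3
j=2: u_2=157/360 ∈ [1/5, 13/25) → index 3
j=3: u_3=217/360 ∈ [13/25, 21/25) → index 4
j=4: u_4=277/360 ∈ [13/25, 21/25) → index 4
j=5: u_5=337/360 ∈ [21/25, 1) → index 5

1 3 3 4 4 5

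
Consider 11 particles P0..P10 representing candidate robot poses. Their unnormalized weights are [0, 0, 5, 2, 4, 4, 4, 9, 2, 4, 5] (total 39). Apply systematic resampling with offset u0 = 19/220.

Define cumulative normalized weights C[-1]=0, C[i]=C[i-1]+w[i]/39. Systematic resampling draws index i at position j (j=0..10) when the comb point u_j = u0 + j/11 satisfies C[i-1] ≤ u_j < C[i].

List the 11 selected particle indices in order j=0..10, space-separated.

2 3 4 5 6 7 7 8 9 10 10

C = [0, 0, 5/39, 7/39, 11/39, 5/13, 19/39, 28/39, 10/13, 34/39, 1]
j=0: u_0=19/220 ∈ [0, 5/39) → index 2
j=1: u_1=39/220 ∈ [5/39, 7/39) → index 3
j=2: u_2=59/220 ∈ [7/39, 11/39) → index 4
j=3: u_3=79/220 ∈ [11/39, 5/13) → index 5
j=4: u_4=9/20 ∈ [5/13, 19/39) → index 6
j=5: u_5=119/220 ∈ [19/39, 28/39) → index 7
j=6: u_6=139/220 ∈ [19/39, 28/39) → index 7
j=7: u_7=159/220 ∈ [28/39, 10/13) → index 8
j=8: u_8=179/220 ∈ [10/13, 34/39) → index 9
j=9: u_9=199/220 ∈ [34/39, 1) → index 10
j=10: u_10=219/220 ∈ [34/39, 1) → index 10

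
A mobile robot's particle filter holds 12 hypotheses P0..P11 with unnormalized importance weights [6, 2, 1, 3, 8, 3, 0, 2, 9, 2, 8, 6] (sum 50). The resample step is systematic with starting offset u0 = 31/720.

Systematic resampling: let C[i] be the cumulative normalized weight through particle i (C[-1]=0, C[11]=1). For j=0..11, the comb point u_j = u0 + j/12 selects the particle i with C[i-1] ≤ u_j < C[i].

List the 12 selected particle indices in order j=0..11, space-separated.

0 1 3 4 4 5 8 8 9 10 10 11

C = [3/25, 4/25, 9/50, 6/25, 2/5, 23/50, 23/50, 1/2, 17/25, 18/25, 22/25, 1]
j=0: u_0=31/720 ∈ [0, 3/25) → index 0
j=1: u_1=91/720 ∈ [3/25, 4/25) → index 1
j=2: u_2=151/720 ∈ [9/50, 6/25) → index 3
j=3: u_3=211/720 ∈ [6/25, 2/5) → index 4
j=4: u_4=271/720 ∈ [6/25, 2/5) → index 4
j=5: u_5=331/720 ∈ [2/5, 23/50) → index 5
j=6: u_6=391/720 ∈ [1/2, 17/25) → index 8
j=7: u_7=451/720 ∈ [1/2, 17/25) → index 8
j=8: u_8=511/720 ∈ [17/25, 18/25) → index 9
j=9: u_9=571/720 ∈ [18/25, 22/25) → index 10
j=10: u_10=631/720 ∈ [18/25, 22/25) → index 10
j=11: u_11=691/720 ∈ [22/25, 1) → index 11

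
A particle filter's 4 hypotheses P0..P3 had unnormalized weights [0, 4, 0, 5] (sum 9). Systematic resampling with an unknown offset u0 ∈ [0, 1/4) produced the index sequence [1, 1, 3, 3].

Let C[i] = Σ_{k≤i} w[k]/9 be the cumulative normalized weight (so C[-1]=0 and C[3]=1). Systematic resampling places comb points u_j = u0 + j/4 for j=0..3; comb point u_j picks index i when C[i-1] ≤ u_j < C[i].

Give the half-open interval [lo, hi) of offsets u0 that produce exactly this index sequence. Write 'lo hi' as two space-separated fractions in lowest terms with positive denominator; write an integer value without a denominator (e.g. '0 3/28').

C = [0, 4/9, 4/9, 1]
j=0 picked index 1: u0 ∈ [0, 4/9)
j=1 picked index 1: u0 ∈ [-1/4, 7/36)
j=2 picked index 3: u0 ∈ [-1/18, 1/2)
j=3 picked index 3: u0 ∈ [-11/36, 1/4)
intersection: [0, 7/36)

0 7/36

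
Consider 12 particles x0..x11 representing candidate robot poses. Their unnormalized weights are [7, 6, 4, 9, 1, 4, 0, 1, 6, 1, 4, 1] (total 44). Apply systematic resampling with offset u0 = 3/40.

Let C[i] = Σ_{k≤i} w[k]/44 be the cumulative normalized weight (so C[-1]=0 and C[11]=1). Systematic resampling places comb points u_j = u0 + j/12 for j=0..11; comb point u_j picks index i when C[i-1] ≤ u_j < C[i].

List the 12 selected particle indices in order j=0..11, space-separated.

C = [7/44, 13/44, 17/44, 13/22, 27/44, 31/44, 31/44, 8/11, 19/22, 39/44, 43/44, 1]
j=0: u_0=3/40 ∈ [0, 7/44) → index 0
j=1: u_1=19/120 ∈ [0, 7/44) → index 0
j=2: u_2=29/120 ∈ [7/44, 13/44) → index 1
j=3: u_3=13/40 ∈ [13/44, 17/44) → index 2
j=4: u_4=49/120 ∈ [17/44, 13/22) → index 3
j=5: u_5=59/120 ∈ [17/44, 13/22) → index 3
j=6: u_6=23/40 ∈ [17/44, 13/22) → index 3
j=7: u_7=79/120 ∈ [27/44, 31/44) → index 5
j=8: u_8=89/120 ∈ [8/11, 19/22) → index 8
j=9: u_9=33/40 ∈ [8/11, 19/22) → index 8
j=10: u_10=109/120 ∈ [39/44, 43/44) → index 10
j=11: u_11=119/120 ∈ [43/44, 1) → index 11

0 0 1 2 3 3 3 5 8 8 10 11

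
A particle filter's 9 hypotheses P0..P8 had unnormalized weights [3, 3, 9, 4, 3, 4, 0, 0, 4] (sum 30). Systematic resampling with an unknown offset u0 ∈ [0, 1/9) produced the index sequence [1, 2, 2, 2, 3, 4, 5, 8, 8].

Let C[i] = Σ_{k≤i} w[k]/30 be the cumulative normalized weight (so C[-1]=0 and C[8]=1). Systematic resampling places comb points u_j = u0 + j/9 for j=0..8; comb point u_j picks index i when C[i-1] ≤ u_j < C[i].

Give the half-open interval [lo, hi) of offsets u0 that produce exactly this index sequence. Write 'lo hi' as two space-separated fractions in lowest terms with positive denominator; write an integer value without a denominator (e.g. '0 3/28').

C = [1/10, 1/5, 1/2, 19/30, 11/15, 13/15, 13/15, 13/15, 1]
j=0 picked index 1: u0 ∈ [1/10, 1/5)
j=1 picked index 2: u0 ∈ [4/45, 7/18)
j=2 picked index 2: u0 ∈ [-1/45, 5/18)
j=3 picked index 2: u0 ∈ [-2/15, 1/6)
j=4 picked index 3: u0 ∈ [1/18, 17/90)
j=5 picked index 4: u0 ∈ [7/90, 8/45)
j=6 picked index 5: u0 ∈ [1/15, 1/5)
j=7 picked index 8: u0 ∈ [4/45, 2/9)
j=8 picked index 8: u0 ∈ [-1/45, 1/9)
intersection: [1/10, 1/9)

1/10 1/9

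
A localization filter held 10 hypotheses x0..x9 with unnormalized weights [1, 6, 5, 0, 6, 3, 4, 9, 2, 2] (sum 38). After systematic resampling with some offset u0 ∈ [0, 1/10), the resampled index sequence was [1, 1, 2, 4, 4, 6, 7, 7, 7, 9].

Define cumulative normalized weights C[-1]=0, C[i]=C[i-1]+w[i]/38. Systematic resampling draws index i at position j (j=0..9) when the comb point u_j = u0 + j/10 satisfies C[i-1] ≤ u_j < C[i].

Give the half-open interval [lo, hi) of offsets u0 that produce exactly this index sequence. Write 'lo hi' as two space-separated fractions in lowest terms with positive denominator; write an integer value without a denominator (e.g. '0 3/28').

C = [1/38, 7/38, 6/19, 6/19, 9/19, 21/38, 25/38, 17/19, 18/19, 1]
j=0 picked index 1: u0 ∈ [1/38, 7/38)
j=1 picked index 1: u0 ∈ [-7/95, 8/95)
j=2 picked index 2: u0 ∈ [-3/190, 11/95)
j=3 picked index 4: u0 ∈ [3/190, 33/190)
j=4 picked index 4: u0 ∈ [-8/95, 7/95)
j=5 picked index 6: u0 ∈ [1/19, 3/19)
j=6 picked index 7: u0 ∈ [11/190, 28/95)
j=7 picked index 7: u0 ∈ [-4/95, 37/190)
j=8 picked index 7: u0 ∈ [-27/190, 9/95)
j=9 picked index 9: u0 ∈ [9/190, 1/10)
intersection: [11/190, 7/95)

11/190 7/95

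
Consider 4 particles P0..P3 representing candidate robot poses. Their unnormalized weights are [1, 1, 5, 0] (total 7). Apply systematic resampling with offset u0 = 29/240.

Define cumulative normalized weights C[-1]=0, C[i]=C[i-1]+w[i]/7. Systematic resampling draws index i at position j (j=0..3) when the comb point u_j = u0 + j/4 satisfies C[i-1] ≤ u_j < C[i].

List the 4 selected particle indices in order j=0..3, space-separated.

C = [1/7, 2/7, 1, 1]
j=0: u_0=29/240 ∈ [0, 1/7) → index 0
j=1: u_1=89/240 ∈ [2/7, 1) → index 2
j=2: u_2=149/240 ∈ [2/7, 1) → index 2
j=3: u_3=209/240 ∈ [2/7, 1) → index 2

0 2 2 2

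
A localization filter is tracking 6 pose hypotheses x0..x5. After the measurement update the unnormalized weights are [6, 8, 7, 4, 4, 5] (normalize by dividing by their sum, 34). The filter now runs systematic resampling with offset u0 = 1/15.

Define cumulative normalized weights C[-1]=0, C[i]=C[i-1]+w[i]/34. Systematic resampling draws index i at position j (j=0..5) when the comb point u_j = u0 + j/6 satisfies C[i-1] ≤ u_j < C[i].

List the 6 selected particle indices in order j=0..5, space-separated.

0 1 1 2 3 5

C = [3/17, 7/17, 21/34, 25/34, 29/34, 1]
j=0: u_0=1/15 ∈ [0, 3/17) → index 0
j=1: u_1=7/30 ∈ [3/17, 7/17) → index 1
j=2: u_2=2/5 ∈ [3/17, 7/17) → index 1
j=3: u_3=17/30 ∈ [7/17, 21/34) → index 2
j=4: u_4=11/15 ∈ [21/34, 25/34) → index 3
j=5: u_5=9/10 ∈ [29/34, 1) → index 5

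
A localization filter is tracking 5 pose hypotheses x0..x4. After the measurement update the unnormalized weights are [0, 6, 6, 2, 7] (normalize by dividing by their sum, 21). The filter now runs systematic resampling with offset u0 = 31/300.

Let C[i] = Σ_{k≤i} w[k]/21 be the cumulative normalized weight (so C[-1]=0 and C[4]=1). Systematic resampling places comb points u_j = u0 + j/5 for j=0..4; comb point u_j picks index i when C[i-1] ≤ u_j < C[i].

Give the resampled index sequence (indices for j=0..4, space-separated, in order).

C = [0, 2/7, 4/7, 2/3, 1]
j=0: u_0=31/300 ∈ [0, 2/7) → index 1
j=1: u_1=91/300 ∈ [2/7, 4/7) → index 2
j=2: u_2=151/300 ∈ [2/7, 4/7) → index 2
j=3: u_3=211/300 ∈ [2/3, 1) → index 4
j=4: u_4=271/300 ∈ [2/3, 1) → index 4

1 2 2 4 4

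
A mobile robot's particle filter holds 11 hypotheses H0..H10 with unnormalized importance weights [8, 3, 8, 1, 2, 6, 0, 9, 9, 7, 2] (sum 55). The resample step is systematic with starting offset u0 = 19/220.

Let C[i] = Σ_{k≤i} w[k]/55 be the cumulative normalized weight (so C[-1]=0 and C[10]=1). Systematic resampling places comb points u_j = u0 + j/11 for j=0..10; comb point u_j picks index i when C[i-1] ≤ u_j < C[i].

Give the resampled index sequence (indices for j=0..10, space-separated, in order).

0 1 2 3 5 7 7 8 8 9 10

C = [8/55, 1/5, 19/55, 4/11, 2/5, 28/55, 28/55, 37/55, 46/55, 53/55, 1]
j=0: u_0=19/220 ∈ [0, 8/55) → index 0
j=1: u_1=39/220 ∈ [8/55, 1/5) → index 1
j=2: u_2=59/220 ∈ [1/5, 19/55) → index 2
j=3: u_3=79/220 ∈ [19/55, 4/11) → index 3
j=4: u_4=9/20 ∈ [2/5, 28/55) → index 5
j=5: u_5=119/220 ∈ [28/55, 37/55) → index 7
j=6: u_6=139/220 ∈ [28/55, 37/55) → index 7
j=7: u_7=159/220 ∈ [37/55, 46/55) → index 8
j=8: u_8=179/220 ∈ [37/55, 46/55) → index 8
j=9: u_9=199/220 ∈ [46/55, 53/55) → index 9
j=10: u_10=219/220 ∈ [53/55, 1) → index 10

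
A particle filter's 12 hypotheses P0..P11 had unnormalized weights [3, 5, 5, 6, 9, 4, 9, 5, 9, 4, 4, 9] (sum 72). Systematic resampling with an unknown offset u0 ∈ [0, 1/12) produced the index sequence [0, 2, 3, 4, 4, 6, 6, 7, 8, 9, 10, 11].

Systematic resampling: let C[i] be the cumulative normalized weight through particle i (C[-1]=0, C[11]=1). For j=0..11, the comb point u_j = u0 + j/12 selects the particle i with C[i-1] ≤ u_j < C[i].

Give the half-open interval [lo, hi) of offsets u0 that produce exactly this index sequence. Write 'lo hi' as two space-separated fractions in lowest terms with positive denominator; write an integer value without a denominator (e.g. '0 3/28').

1/36 1/24

C = [1/24, 1/9, 13/72, 19/72, 7/18, 4/9, 41/72, 23/36, 55/72, 59/72, 7/8, 1]
j=0 picked index 0: u0 ∈ [0, 1/24)
j=1 picked index 2: u0 ∈ [1/36, 7/72)
j=2 picked index 3: u0 ∈ [1/72, 7/72)
j=3 picked index 4: u0 ∈ [1/72, 5/36)
j=4 picked index 4: u0 ∈ [-5/72, 1/18)
j=5 picked index 6: u0 ∈ [1/36, 11/72)
j=6 picked index 6: u0 ∈ [-1/18, 5/72)
j=7 picked index 7: u0 ∈ [-1/72, 1/18)
j=8 picked index 8: u0 ∈ [-1/36, 7/72)
j=9 picked index 9: u0 ∈ [1/72, 5/72)
j=10 picked index 10: u0 ∈ [-1/72, 1/24)
j=11 picked index 11: u0 ∈ [-1/24, 1/12)
intersection: [1/36, 1/24)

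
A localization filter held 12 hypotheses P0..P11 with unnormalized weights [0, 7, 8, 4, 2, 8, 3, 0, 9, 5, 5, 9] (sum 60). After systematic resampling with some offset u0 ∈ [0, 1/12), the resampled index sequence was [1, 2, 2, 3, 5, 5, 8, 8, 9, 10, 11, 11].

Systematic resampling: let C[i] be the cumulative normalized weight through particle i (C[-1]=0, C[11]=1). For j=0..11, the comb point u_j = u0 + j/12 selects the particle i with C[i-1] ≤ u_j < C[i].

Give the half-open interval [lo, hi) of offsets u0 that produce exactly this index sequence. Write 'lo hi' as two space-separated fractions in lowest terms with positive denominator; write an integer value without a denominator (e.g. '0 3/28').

C = [0, 7/60, 1/4, 19/60, 7/20, 29/60, 8/15, 8/15, 41/60, 23/30, 17/20, 1]
j=0 picked index 1: u0 ∈ [0, 7/60)
j=1 picked index 2: u0 ∈ [1/30, 1/6)
j=2 picked index 2: u0 ∈ [-1/20, 1/12)
j=3 picked index 3: u0 ∈ [0, 1/15)
j=4 picked index 5: u0 ∈ [1/60, 3/20)
j=5 picked index 5: u0 ∈ [-1/15, 1/15)
j=6 picked index 8: u0 ∈ [1/30, 11/60)
j=7 picked index 8: u0 ∈ [-1/20, 1/10)
j=8 picked index 9: u0 ∈ [1/60, 1/10)
j=9 picked index 10: u0 ∈ [1/60, 1/10)
j=10 picked index 11: u0 ∈ [1/60, 1/6)
j=11 picked index 11: u0 ∈ [-1/15, 1/12)
intersection: [1/30, 1/15)

1/30 1/15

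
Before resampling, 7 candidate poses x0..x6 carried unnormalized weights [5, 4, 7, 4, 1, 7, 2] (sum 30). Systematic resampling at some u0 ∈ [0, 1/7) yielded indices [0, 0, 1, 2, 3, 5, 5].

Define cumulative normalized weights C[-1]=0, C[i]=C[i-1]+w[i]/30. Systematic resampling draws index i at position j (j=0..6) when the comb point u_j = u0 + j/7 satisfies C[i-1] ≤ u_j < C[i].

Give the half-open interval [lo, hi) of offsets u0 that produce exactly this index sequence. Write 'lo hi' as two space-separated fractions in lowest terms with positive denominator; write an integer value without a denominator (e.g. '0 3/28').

0 1/70

C = [1/6, 3/10, 8/15, 2/3, 7/10, 14/15, 1]
j=0 picked index 0: u0 ∈ [0, 1/6)
j=1 picked index 0: u0 ∈ [-1/7, 1/42)
j=2 picked index 1: u0 ∈ [-5/42, 1/70)
j=3 picked index 2: u0 ∈ [-9/70, 11/105)
j=4 picked index 3: u0 ∈ [-4/105, 2/21)
j=5 picked index 5: u0 ∈ [-1/70, 23/105)
j=6 picked index 5: u0 ∈ [-11/70, 8/105)
intersection: [0, 1/70)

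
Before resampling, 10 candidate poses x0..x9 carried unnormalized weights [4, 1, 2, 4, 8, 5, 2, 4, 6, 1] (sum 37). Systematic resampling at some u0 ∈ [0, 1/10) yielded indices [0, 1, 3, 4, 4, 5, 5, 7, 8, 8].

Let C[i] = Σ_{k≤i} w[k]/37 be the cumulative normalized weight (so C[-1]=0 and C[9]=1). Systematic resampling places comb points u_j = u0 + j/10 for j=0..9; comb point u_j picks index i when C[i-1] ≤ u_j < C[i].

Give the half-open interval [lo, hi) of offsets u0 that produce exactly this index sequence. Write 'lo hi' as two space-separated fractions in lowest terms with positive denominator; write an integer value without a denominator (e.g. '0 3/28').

1/74 13/370

C = [4/37, 5/37, 7/37, 11/37, 19/37, 24/37, 26/37, 30/37, 36/37, 1]
j=0 picked index 0: u0 ∈ [0, 4/37)
j=1 picked index 1: u0 ∈ [3/370, 13/370)
j=2 picked index 3: u0 ∈ [-2/185, 18/185)
j=3 picked index 4: u0 ∈ [-1/370, 79/370)
j=4 picked index 4: u0 ∈ [-19/185, 21/185)
j=5 picked index 5: u0 ∈ [1/74, 11/74)
j=6 picked index 5: u0 ∈ [-16/185, 9/185)
j=7 picked index 7: u0 ∈ [1/370, 41/370)
j=8 picked index 8: u0 ∈ [2/185, 32/185)
j=9 picked index 8: u0 ∈ [-33/370, 27/370)
intersection: [1/74, 13/370)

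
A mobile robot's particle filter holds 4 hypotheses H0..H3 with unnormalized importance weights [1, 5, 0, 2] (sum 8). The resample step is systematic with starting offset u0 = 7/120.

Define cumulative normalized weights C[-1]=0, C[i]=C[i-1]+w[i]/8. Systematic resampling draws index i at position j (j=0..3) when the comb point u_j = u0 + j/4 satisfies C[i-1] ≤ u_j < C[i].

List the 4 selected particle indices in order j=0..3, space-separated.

0 1 1 3

C = [1/8, 3/4, 3/4, 1]
j=0: u_0=7/120 ∈ [0, 1/8) → index 0
j=1: u_1=37/120 ∈ [1/8, 3/4) → index 1
j=2: u_2=67/120 ∈ [1/8, 3/4) → index 1
j=3: u_3=97/120 ∈ [3/4, 1) → index 3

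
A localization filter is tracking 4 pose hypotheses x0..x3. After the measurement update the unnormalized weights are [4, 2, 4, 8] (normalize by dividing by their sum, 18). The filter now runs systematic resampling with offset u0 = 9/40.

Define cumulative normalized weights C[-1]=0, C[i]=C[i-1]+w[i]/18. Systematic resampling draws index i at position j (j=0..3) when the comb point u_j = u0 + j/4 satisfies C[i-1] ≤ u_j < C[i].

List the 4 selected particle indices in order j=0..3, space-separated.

1 2 3 3

C = [2/9, 1/3, 5/9, 1]
j=0: u_0=9/40 ∈ [2/9, 1/3) → index 1
j=1: u_1=19/40 ∈ [1/3, 5/9) → index 2
j=2: u_2=29/40 ∈ [5/9, 1) → index 3
j=3: u_3=39/40 ∈ [5/9, 1) → index 3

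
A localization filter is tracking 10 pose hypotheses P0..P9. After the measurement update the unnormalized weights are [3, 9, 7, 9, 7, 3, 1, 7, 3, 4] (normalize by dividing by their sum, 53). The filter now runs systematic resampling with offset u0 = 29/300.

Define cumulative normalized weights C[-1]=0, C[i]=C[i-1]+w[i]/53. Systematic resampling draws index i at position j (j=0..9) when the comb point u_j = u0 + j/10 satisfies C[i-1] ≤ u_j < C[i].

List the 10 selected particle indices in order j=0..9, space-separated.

1 1 2 3 3 4 5 7 8 9

C = [3/53, 12/53, 19/53, 28/53, 35/53, 38/53, 39/53, 46/53, 49/53, 1]
j=0: u_0=29/300 ∈ [3/53, 12/53) → index 1
j=1: u_1=59/300 ∈ [3/53, 12/53) → index 1
j=2: u_2=89/300 ∈ [12/53, 19/53) → index 2
j=3: u_3=119/300 ∈ [19/53, 28/53) → index 3
j=4: u_4=149/300 ∈ [19/53, 28/53) → index 3
j=5: u_5=179/300 ∈ [28/53, 35/53) → index 4
j=6: u_6=209/300 ∈ [35/53, 38/53) → index 5
j=7: u_7=239/300 ∈ [39/53, 46/53) → index 7
j=8: u_8=269/300 ∈ [46/53, 49/53) → index 8
j=9: u_9=299/300 ∈ [49/53, 1) → index 9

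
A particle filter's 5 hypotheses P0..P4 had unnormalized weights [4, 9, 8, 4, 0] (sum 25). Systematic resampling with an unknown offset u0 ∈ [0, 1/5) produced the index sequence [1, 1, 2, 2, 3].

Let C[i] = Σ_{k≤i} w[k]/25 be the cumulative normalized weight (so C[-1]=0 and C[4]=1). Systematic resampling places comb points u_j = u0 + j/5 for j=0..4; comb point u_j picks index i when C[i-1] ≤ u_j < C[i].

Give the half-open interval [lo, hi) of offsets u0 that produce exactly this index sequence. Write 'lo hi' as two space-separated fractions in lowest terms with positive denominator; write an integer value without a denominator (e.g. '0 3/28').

4/25 1/5

C = [4/25, 13/25, 21/25, 1, 1]
j=0 picked index 1: u0 ∈ [4/25, 13/25)
j=1 picked index 1: u0 ∈ [-1/25, 8/25)
j=2 picked index 2: u0 ∈ [3/25, 11/25)
j=3 picked index 2: u0 ∈ [-2/25, 6/25)
j=4 picked index 3: u0 ∈ [1/25, 1/5)
intersection: [4/25, 1/5)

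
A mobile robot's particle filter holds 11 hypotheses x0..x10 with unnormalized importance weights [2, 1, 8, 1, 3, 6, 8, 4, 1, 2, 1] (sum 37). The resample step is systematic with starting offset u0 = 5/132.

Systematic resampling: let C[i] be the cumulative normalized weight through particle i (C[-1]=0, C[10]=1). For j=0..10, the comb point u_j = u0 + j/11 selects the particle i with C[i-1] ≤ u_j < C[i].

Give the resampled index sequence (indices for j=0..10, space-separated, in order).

0 2 2 3 4 5 6 6 6 7 9

C = [2/37, 3/37, 11/37, 12/37, 15/37, 21/37, 29/37, 33/37, 34/37, 36/37, 1]
j=0: u_0=5/132 ∈ [0, 2/37) → index 0
j=1: u_1=17/132 ∈ [3/37, 11/37) → index 2
j=2: u_2=29/132 ∈ [3/37, 11/37) → index 2
j=3: u_3=41/132 ∈ [11/37, 12/37) → index 3
j=4: u_4=53/132 ∈ [12/37, 15/37) → index 4
j=5: u_5=65/132 ∈ [15/37, 21/37) → index 5
j=6: u_6=7/12 ∈ [21/37, 29/37) → index 6
j=7: u_7=89/132 ∈ [21/37, 29/37) → index 6
j=8: u_8=101/132 ∈ [21/37, 29/37) → index 6
j=9: u_9=113/132 ∈ [29/37, 33/37) → index 7
j=10: u_10=125/132 ∈ [34/37, 36/37) → index 9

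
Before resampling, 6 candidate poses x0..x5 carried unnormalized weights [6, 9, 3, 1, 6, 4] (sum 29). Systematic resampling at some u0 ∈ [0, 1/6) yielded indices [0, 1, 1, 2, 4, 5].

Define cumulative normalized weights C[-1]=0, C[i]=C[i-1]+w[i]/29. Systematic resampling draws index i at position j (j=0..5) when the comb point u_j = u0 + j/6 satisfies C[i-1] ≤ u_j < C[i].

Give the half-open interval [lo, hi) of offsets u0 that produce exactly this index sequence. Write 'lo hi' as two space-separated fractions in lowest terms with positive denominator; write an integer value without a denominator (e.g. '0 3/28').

C = [6/29, 15/29, 18/29, 19/29, 25/29, 1]
j=0 picked index 0: u0 ∈ [0, 6/29)
j=1 picked index 1: u0 ∈ [7/174, 61/174)
j=2 picked index 1: u0 ∈ [-11/87, 16/87)
j=3 picked index 2: u0 ∈ [1/58, 7/58)
j=4 picked index 4: u0 ∈ [-1/87, 17/87)
j=5 picked index 5: u0 ∈ [5/174, 1/6)
intersection: [7/174, 7/58)

7/174 7/58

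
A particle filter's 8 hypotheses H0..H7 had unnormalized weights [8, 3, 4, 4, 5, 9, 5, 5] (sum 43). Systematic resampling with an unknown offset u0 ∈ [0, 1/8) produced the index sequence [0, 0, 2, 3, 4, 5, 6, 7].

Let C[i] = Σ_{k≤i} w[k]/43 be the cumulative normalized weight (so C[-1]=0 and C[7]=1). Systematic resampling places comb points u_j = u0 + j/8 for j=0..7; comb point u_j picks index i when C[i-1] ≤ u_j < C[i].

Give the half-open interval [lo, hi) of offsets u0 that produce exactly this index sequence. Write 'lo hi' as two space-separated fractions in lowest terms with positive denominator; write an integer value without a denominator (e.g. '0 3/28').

3/172 5/86

C = [8/43, 11/43, 15/43, 19/43, 24/43, 33/43, 38/43, 1]
j=0 picked index 0: u0 ∈ [0, 8/43)
j=1 picked index 0: u0 ∈ [-1/8, 21/344)
j=2 picked index 2: u0 ∈ [1/172, 17/172)
j=3 picked index 3: u0 ∈ [-9/344, 23/344)
j=4 picked index 4: u0 ∈ [-5/86, 5/86)
j=5 picked index 5: u0 ∈ [-23/344, 49/344)
j=6 picked index 6: u0 ∈ [3/172, 23/172)
j=7 picked index 7: u0 ∈ [3/344, 1/8)
intersection: [3/172, 5/86)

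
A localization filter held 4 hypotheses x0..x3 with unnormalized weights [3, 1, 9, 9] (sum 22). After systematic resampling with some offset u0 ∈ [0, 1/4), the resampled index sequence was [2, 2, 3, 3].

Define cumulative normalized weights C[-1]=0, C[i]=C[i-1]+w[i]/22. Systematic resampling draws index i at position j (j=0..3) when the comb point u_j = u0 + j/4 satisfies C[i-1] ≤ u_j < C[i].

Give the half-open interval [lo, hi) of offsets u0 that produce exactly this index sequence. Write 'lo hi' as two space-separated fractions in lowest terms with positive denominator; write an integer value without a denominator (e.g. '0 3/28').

C = [3/22, 2/11, 13/22, 1]
j=0 picked index 2: u0 ∈ [2/11, 13/22)
j=1 picked index 2: u0 ∈ [-3/44, 15/44)
j=2 picked index 3: u0 ∈ [1/11, 1/2)
j=3 picked index 3: u0 ∈ [-7/44, 1/4)
intersection: [2/11, 1/4)

2/11 1/4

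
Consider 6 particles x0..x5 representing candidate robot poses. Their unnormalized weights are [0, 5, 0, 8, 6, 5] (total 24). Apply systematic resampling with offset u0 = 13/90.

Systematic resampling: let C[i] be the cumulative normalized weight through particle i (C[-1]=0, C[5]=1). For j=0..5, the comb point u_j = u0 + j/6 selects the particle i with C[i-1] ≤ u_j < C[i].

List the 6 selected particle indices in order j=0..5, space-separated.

C = [0, 5/24, 5/24, 13/24, 19/24, 1]
j=0: u_0=13/90 ∈ [0, 5/24) → index 1
j=1: u_1=14/45 ∈ [5/24, 13/24) → index 3
j=2: u_2=43/90 ∈ [5/24, 13/24) → index 3
j=3: u_3=29/45 ∈ [13/24, 19/24) → index 4
j=4: u_4=73/90 ∈ [19/24, 1) → index 5
j=5: u_5=44/45 ∈ [19/24, 1) → index 5

1 3 3 4 5 5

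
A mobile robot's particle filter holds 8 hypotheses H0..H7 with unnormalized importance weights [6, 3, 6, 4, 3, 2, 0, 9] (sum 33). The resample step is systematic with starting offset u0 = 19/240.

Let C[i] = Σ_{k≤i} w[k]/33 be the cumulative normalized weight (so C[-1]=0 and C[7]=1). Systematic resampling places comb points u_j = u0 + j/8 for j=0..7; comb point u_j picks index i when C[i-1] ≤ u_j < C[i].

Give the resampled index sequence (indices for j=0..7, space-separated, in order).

0 1 2 2 4 5 7 7

C = [2/11, 3/11, 5/11, 19/33, 2/3, 8/11, 8/11, 1]
j=0: u_0=19/240 ∈ [0, 2/11) → index 0
j=1: u_1=49/240 ∈ [2/11, 3/11) → index 1
j=2: u_2=79/240 ∈ [3/11, 5/11) → index 2
j=3: u_3=109/240 ∈ [3/11, 5/11) → index 2
j=4: u_4=139/240 ∈ [19/33, 2/3) → index 4
j=5: u_5=169/240 ∈ [2/3, 8/11) → index 5
j=6: u_6=199/240 ∈ [8/11, 1) → index 7
j=7: u_7=229/240 ∈ [8/11, 1) → index 7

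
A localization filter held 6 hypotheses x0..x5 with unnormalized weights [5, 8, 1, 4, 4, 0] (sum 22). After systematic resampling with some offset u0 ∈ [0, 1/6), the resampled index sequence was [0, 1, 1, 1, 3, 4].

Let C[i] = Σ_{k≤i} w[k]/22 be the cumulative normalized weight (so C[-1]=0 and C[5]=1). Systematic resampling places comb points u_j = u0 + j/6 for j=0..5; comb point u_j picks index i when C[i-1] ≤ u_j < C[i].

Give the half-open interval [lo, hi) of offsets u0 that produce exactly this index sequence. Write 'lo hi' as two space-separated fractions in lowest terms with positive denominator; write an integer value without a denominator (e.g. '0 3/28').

2/33 1/11

C = [5/22, 13/22, 7/11, 9/11, 1, 1]
j=0 picked index 0: u0 ∈ [0, 5/22)
j=1 picked index 1: u0 ∈ [2/33, 14/33)
j=2 picked index 1: u0 ∈ [-7/66, 17/66)
j=3 picked index 1: u0 ∈ [-3/11, 1/11)
j=4 picked index 3: u0 ∈ [-1/33, 5/33)
j=5 picked index 4: u0 ∈ [-1/66, 1/6)
intersection: [2/33, 1/11)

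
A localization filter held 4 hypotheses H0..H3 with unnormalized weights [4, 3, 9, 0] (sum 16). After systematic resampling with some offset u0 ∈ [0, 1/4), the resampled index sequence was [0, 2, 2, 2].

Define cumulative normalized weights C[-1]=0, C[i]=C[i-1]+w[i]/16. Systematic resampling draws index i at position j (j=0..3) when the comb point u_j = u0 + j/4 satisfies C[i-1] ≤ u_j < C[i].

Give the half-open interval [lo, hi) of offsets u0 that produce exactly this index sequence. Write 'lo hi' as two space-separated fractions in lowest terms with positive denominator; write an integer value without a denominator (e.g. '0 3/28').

C = [1/4, 7/16, 1, 1]
j=0 picked index 0: u0 ∈ [0, 1/4)
j=1 picked index 2: u0 ∈ [3/16, 3/4)
j=2 picked index 2: u0 ∈ [-1/16, 1/2)
j=3 picked index 2: u0 ∈ [-5/16, 1/4)
intersection: [3/16, 1/4)

3/16 1/4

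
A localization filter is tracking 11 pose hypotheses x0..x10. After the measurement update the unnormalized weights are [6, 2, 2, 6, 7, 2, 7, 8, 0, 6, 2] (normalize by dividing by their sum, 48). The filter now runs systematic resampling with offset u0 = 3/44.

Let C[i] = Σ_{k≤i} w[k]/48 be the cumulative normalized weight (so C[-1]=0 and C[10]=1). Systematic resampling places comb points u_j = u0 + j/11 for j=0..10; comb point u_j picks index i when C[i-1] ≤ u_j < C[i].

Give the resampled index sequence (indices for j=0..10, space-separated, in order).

C = [1/8, 1/6, 5/24, 1/3, 23/48, 25/48, 2/3, 5/6, 5/6, 23/24, 1]
j=0: u_0=3/44 ∈ [0, 1/8) → index 0
j=1: u_1=7/44 ∈ [1/8, 1/6) → index 1
j=2: u_2=1/4 ∈ [5/24, 1/3) → index 3
j=3: u_3=15/44 ∈ [1/3, 23/48) → index 4
j=4: u_4=19/44 ∈ [1/3, 23/48) → index 4
j=5: u_5=23/44 ∈ [25/48, 2/3) → index 6
j=6: u_6=27/44 ∈ [25/48, 2/3) → index 6
j=7: u_7=31/44 ∈ [2/3, 5/6) → index 7
j=8: u_8=35/44 ∈ [2/3, 5/6) → index 7
j=9: u_9=39/44 ∈ [5/6, 23/24) → index 9
j=10: u_10=43/44 ∈ [23/24, 1) → index 10

0 1 3 4 4 6 6 7 7 9 10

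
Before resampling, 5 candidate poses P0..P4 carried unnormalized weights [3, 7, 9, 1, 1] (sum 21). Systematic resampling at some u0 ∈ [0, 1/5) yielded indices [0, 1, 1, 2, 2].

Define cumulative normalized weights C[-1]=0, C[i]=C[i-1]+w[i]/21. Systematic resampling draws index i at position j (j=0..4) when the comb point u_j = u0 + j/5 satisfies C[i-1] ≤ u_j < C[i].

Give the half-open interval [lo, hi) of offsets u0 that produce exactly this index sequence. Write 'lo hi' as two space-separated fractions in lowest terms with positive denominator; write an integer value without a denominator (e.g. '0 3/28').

C = [1/7, 10/21, 19/21, 20/21, 1]
j=0 picked index 0: u0 ∈ [0, 1/7)
j=1 picked index 1: u0 ∈ [-2/35, 29/105)
j=2 picked index 1: u0 ∈ [-9/35, 8/105)
j=3 picked index 2: u0 ∈ [-13/105, 32/105)
j=4 picked index 2: u0 ∈ [-34/105, 11/105)
intersection: [0, 8/105)

0 8/105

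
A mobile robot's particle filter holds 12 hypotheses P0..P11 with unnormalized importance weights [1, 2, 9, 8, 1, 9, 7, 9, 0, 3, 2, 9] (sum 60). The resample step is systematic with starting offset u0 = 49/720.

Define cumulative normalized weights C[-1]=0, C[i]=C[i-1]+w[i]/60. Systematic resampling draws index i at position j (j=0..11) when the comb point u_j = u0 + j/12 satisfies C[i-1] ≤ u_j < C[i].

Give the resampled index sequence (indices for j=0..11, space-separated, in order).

C = [1/60, 1/20, 1/5, 1/3, 7/20, 1/2, 37/60, 23/30, 23/30, 49/60, 17/20, 1]
j=0: u_0=49/720 ∈ [1/20, 1/5) → index 2
j=1: u_1=109/720 ∈ [1/20, 1/5) → index 2
j=2: u_2=169/720 ∈ [1/5, 1/3) → index 3
j=3: u_3=229/720 ∈ [1/5, 1/3) → index 3
j=4: u_4=289/720 ∈ [7/20, 1/2) → index 5
j=5: u_5=349/720 ∈ [7/20, 1/2) → index 5
j=6: u_6=409/720 ∈ [1/2, 37/60) → index 6
j=7: u_7=469/720 ∈ [37/60, 23/30) → index 7
j=8: u_8=529/720 ∈ [37/60, 23/30) → index 7
j=9: u_9=589/720 ∈ [49/60, 17/20) → index 10
j=10: u_10=649/720 ∈ [17/20, 1) → index 11
j=11: u_11=709/720 ∈ [17/20, 1) → index 11

2 2 3 3 5 5 6 7 7 10 11 11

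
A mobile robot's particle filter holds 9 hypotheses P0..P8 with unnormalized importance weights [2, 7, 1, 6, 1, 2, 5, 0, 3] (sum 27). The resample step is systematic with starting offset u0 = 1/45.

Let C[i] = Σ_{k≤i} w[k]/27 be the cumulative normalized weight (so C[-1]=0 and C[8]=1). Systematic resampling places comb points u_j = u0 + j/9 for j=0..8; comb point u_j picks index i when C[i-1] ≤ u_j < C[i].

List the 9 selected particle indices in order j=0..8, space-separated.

C = [2/27, 1/3, 10/27, 16/27, 17/27, 19/27, 8/9, 8/9, 1]
j=0: u_0=1/45 ∈ [0, 2/27) → index 0
j=1: u_1=2/15 ∈ [2/27, 1/3) → index 1
j=2: u_2=11/45 ∈ [2/27, 1/3) → index 1
j=3: u_3=16/45 ∈ [1/3, 10/27) → index 2
j=4: u_4=7/15 ∈ [10/27, 16/27) → index 3
j=5: u_5=26/45 ∈ [10/27, 16/27) → index 3
j=6: u_6=31/45 ∈ [17/27, 19/27) → index 5
j=7: u_7=4/5 ∈ [19/27, 8/9) → index 6
j=8: u_8=41/45 ∈ [8/9, 1) → index 8

0 1 1 2 3 3 5 6 8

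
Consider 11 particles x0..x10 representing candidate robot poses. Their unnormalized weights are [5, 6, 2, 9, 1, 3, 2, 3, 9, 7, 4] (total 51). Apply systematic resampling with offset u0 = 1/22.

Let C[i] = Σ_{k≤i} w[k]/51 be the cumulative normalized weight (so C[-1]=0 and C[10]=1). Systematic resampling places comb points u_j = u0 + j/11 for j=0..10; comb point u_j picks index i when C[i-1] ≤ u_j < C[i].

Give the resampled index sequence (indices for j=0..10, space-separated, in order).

0 1 2 3 3 5 7 8 8 9 10

C = [5/51, 11/51, 13/51, 22/51, 23/51, 26/51, 28/51, 31/51, 40/51, 47/51, 1]
j=0: u_0=1/22 ∈ [0, 5/51) → index 0
j=1: u_1=3/22 ∈ [5/51, 11/51) → index 1
j=2: u_2=5/22 ∈ [11/51, 13/51) → index 2
j=3: u_3=7/22 ∈ [13/51, 22/51) → index 3
j=4: u_4=9/22 ∈ [13/51, 22/51) → index 3
j=5: u_5=1/2 ∈ [23/51, 26/51) → index 5
j=6: u_6=13/22 ∈ [28/51, 31/51) → index 7
j=7: u_7=15/22 ∈ [31/51, 40/51) → index 8
j=8: u_8=17/22 ∈ [31/51, 40/51) → index 8
j=9: u_9=19/22 ∈ [40/51, 47/51) → index 9
j=10: u_10=21/22 ∈ [47/51, 1) → index 10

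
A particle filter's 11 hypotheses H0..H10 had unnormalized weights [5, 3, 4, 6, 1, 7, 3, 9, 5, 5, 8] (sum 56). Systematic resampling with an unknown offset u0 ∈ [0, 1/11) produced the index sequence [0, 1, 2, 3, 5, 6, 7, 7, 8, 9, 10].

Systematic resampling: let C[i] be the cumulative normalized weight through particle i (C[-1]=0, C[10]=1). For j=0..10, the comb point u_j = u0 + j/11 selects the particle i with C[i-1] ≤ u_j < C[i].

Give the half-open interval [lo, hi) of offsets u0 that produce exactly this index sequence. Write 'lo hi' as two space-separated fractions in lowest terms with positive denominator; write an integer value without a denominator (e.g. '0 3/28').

3/308 5/154

C = [5/56, 1/7, 3/14, 9/28, 19/56, 13/28, 29/56, 19/28, 43/56, 6/7, 1]
j=0 picked index 0: u0 ∈ [0, 5/56)
j=1 picked index 1: u0 ∈ [-1/616, 4/77)
j=2 picked index 2: u0 ∈ [-3/77, 5/154)
j=3 picked index 3: u0 ∈ [-9/154, 15/308)
j=4 picked index 5: u0 ∈ [-15/616, 31/308)
j=5 picked index 6: u0 ∈ [3/308, 39/616)
j=6 picked index 7: u0 ∈ [-17/616, 41/308)
j=7 picked index 7: u0 ∈ [-73/616, 13/308)
j=8 picked index 8: u0 ∈ [-15/308, 25/616)
j=9 picked index 9: u0 ∈ [-31/616, 3/77)
j=10 picked index 10: u0 ∈ [-4/77, 1/11)
intersection: [3/308, 5/154)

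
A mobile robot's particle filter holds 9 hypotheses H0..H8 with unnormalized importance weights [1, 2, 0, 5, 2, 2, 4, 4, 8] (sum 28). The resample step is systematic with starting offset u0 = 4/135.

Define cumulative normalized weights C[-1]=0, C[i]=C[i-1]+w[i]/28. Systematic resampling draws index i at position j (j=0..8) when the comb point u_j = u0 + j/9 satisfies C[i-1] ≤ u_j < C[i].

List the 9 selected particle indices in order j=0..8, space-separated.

C = [1/28, 3/28, 3/28, 2/7, 5/14, 3/7, 4/7, 5/7, 1]
j=0: u_0=4/135 ∈ [0, 1/28) → index 0
j=1: u_1=19/135 ∈ [3/28, 2/7) → index 3
j=2: u_2=34/135 ∈ [3/28, 2/7) → index 3
j=3: u_3=49/135 ∈ [5/14, 3/7) → index 5
j=4: u_4=64/135 ∈ [3/7, 4/7) → index 6
j=5: u_5=79/135 ∈ [4/7, 5/7) → index 7
j=6: u_6=94/135 ∈ [4/7, 5/7) → index 7
j=7: u_7=109/135 ∈ [5/7, 1) → index 8
j=8: u_8=124/135 ∈ [5/7, 1) → index 8

0 3 3 5 6 7 7 8 8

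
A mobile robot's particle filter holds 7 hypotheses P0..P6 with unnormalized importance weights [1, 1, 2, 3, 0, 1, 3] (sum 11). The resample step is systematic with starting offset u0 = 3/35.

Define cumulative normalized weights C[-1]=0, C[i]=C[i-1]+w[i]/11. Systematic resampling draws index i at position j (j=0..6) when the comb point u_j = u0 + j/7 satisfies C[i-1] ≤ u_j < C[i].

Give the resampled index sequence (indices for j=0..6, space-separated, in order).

0 2 3 3 5 6 6

C = [1/11, 2/11, 4/11, 7/11, 7/11, 8/11, 1]
j=0: u_0=3/35 ∈ [0, 1/11) → index 0
j=1: u_1=8/35 ∈ [2/11, 4/11) → index 2
j=2: u_2=13/35 ∈ [4/11, 7/11) → index 3
j=3: u_3=18/35 ∈ [4/11, 7/11) → index 3
j=4: u_4=23/35 ∈ [7/11, 8/11) → index 5
j=5: u_5=4/5 ∈ [8/11, 1) → index 6
j=6: u_6=33/35 ∈ [8/11, 1) → index 6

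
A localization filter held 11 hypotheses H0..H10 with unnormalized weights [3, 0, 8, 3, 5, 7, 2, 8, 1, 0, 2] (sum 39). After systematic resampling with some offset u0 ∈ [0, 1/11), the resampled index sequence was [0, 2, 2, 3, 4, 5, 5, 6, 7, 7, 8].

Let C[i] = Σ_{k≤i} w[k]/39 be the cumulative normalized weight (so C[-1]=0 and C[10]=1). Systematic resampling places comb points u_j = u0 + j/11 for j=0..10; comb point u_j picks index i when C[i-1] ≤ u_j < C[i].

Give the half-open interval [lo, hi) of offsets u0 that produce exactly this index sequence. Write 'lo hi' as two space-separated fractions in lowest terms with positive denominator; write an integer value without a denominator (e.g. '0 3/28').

C = [1/13, 1/13, 11/39, 14/39, 19/39, 2/3, 28/39, 12/13, 37/39, 37/39, 1]
j=0 picked index 0: u0 ∈ [0, 1/13)
j=1 picked index 2: u0 ∈ [-2/143, 82/429)
j=2 picked index 2: u0 ∈ [-15/143, 43/429)
j=3 picked index 3: u0 ∈ [4/429, 37/429)
j=4 picked index 4: u0 ∈ [-2/429, 53/429)
j=5 picked index 5: u0 ∈ [14/429, 7/33)
j=6 picked index 5: u0 ∈ [-25/429, 4/33)
j=7 picked index 6: u0 ∈ [1/33, 35/429)
j=8 picked index 7: u0 ∈ [-4/429, 28/143)
j=9 picked index 7: u0 ∈ [-43/429, 15/143)
j=10 picked index 8: u0 ∈ [2/143, 17/429)
intersection: [14/429, 17/429)

14/429 17/429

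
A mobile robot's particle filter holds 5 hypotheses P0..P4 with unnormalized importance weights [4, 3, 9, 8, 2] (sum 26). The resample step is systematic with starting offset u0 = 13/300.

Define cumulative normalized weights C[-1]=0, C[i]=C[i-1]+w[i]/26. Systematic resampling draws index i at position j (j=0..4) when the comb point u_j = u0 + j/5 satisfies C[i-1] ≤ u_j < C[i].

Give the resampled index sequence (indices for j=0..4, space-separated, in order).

0 1 2 3 3

C = [2/13, 7/26, 8/13, 12/13, 1]
j=0: u_0=13/300 ∈ [0, 2/13) → index 0
j=1: u_1=73/300 ∈ [2/13, 7/26) → index 1
j=2: u_2=133/300 ∈ [7/26, 8/13) → index 2
j=3: u_3=193/300 ∈ [8/13, 12/13) → index 3
j=4: u_4=253/300 ∈ [8/13, 12/13) → index 3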